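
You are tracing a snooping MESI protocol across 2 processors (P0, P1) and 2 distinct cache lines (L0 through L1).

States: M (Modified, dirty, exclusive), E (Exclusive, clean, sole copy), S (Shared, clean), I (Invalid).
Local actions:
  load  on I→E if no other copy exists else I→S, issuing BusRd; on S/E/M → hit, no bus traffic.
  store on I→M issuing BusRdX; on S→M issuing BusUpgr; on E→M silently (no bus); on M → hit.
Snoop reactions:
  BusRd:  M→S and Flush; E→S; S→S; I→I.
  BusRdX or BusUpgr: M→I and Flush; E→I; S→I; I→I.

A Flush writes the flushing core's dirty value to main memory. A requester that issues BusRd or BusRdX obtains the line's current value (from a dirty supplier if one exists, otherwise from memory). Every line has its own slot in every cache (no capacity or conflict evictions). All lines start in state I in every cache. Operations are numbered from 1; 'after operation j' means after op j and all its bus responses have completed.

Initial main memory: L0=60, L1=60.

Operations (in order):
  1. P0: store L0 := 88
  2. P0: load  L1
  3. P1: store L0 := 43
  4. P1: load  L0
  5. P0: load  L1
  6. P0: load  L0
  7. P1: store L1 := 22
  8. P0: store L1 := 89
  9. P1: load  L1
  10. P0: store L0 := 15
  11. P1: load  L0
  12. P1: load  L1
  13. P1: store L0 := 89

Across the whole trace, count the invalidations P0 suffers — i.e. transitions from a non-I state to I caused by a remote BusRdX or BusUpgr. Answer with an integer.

1. P0: store L0 := 88  bus=[BusRdX]  L0: P0=M P1=I  mem[L0]=60
2. P0: load  L1  bus=[BusRd]  L1: P0=E P1=I  mem[L1]=60
3. P1: store L0 := 43  bus=[BusRdX,Flush]  L0: P0=I P1=M  mem[L0]=88
4. P1: load  L0  bus=[-]  L0: P0=I P1=M  mem[L0]=88
5. P0: load  L1  bus=[-]  L1: P0=E P1=I  mem[L1]=60
6. P0: load  L0  bus=[BusRd,Flush]  L0: P0=S P1=S  mem[L0]=43
7. P1: store L1 := 22  bus=[BusRdX]  L1: P0=I P1=M  mem[L1]=60
8. P0: store L1 := 89  bus=[BusRdX,Flush]  L1: P0=M P1=I  mem[L1]=22
9. P1: load  L1  bus=[BusRd,Flush]  L1: P0=S P1=S  mem[L1]=89
10. P0: store L0 := 15  bus=[BusUpgr]  L0: P0=M P1=I  mem[L0]=43
11. P1: load  L0  bus=[BusRd,Flush]  L0: P0=S P1=S  mem[L0]=15
12. P1: load  L1  bus=[-]  L1: P0=S P1=S  mem[L1]=89
13. P1: store L0 := 89  bus=[BusUpgr]  L0: P0=I P1=M  mem[L0]=15

invalidations = 3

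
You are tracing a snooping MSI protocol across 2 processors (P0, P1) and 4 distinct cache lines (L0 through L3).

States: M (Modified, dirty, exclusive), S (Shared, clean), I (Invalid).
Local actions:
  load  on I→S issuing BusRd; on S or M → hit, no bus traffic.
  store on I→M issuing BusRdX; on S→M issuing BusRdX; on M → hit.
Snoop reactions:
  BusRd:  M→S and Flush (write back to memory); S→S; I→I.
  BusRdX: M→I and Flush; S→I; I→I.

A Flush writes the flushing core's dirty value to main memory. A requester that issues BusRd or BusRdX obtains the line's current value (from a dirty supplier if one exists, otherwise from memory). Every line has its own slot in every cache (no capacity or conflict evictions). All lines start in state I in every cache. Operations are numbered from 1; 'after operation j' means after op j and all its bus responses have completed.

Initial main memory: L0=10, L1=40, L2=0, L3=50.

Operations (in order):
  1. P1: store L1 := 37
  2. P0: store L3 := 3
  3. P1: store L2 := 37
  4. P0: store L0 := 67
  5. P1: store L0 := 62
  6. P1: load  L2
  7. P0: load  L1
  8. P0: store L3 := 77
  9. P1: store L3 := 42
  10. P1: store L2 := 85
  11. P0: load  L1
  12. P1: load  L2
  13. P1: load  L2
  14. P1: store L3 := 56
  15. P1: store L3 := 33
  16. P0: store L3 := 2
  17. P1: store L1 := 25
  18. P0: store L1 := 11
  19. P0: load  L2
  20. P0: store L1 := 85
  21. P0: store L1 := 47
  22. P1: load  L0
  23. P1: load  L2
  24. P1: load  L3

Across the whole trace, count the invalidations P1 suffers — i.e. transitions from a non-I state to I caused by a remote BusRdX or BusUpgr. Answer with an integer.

invalidations = 2

  op1 P1: store L1 := 37 → I/M on L1; bus BusRdX; mem=40
  op2 P0: store L3 := 3 → M/I on L3; bus BusRdX; mem=50
  op3 P1: store L2 := 37 → I/M on L2; bus BusRdX; mem=0
  op4 P0: store L0 := 67 → M/I on L0; bus BusRdX; mem=10
  op5 P1: store L0 := 62 → I/M on L0; bus BusRdX Flush; mem=67
  op6 P1: load  L2 → I/M on L2; bus (none); mem=0
  op7 P0: load  L1 → S/S on L1; bus BusRd Flush; mem=37
  op8 P0: store L3 := 77 → M/I on L3; bus (none); mem=50
  op9 P1: store L3 := 42 → I/M on L3; bus BusRdX Flush; mem=77
  op10 P1: store L2 := 85 → I/M on L2; bus (none); mem=0
  op11 P0: load  L1 → S/S on L1; bus (none); mem=37
  op12 P1: load  L2 → I/M on L2; bus (none); mem=0
  op13 P1: load  L2 → I/M on L2; bus (none); mem=0
  op14 P1: store L3 := 56 → I/M on L3; bus (none); mem=77
  op15 P1: store L3 := 33 → I/M on L3; bus (none); mem=77
  op16 P0: store L3 := 2 → M/I on L3; bus BusRdX Flush; mem=33
  op17 P1: store L1 := 25 → I/M on L1; bus BusRdX; mem=37
  op18 P0: store L1 := 11 → M/I on L1; bus BusRdX Flush; mem=25
  op19 P0: load  L2 → S/S on L2; bus BusRd Flush; mem=85
  op20 P0: store L1 := 85 → M/I on L1; bus (none); mem=25
  op21 P0: store L1 := 47 → M/I on L1; bus (none); mem=25
  op22 P1: load  L0 → I/M on L0; bus (none); mem=67
  op23 P1: load  L2 → S/S on L2; bus (none); mem=85
  op24 P1: load  L3 → S/S on L3; bus BusRd Flush; mem=2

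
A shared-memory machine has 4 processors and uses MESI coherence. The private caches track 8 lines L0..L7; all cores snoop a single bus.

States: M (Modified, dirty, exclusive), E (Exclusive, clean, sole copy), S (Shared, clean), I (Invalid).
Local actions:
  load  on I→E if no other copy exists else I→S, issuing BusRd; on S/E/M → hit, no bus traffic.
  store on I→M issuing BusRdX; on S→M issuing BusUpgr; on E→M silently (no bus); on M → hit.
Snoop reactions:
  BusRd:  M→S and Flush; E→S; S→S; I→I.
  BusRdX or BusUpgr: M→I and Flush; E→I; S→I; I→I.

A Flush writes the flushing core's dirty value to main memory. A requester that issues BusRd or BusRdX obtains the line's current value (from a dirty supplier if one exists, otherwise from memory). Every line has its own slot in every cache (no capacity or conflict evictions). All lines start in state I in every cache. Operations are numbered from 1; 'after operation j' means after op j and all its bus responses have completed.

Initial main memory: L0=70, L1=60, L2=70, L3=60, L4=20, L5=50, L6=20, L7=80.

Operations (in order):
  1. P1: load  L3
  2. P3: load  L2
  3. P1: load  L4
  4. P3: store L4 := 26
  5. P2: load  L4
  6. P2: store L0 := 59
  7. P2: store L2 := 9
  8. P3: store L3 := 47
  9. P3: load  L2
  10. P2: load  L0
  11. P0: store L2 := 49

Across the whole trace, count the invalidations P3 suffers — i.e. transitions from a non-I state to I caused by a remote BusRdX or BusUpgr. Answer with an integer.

invalidations = 2

[1] P1: load  L3 | P0:I, P1:E(60), P2:I, P3:I | bus: BusRd
[2] P3: load  L2 | P0:I, P1:I, P2:I, P3:E(70) | bus: BusRd
[3] P1: load  L4 | P0:I, P1:E(20), P2:I, P3:I | bus: BusRd
[4] P3: store L4 := 26 | P0:I, P1:I, P2:I, P3:M(26) | bus: BusRdX
[5] P2: load  L4 | P0:I, P1:I, P2:S(26), P3:S(26) | bus: BusRd,Flush
[6] P2: store L0 := 59 | P0:I, P1:I, P2:M(59), P3:I | bus: BusRdX
[7] P2: store L2 := 9 | P0:I, P1:I, P2:M(9), P3:I | bus: BusRdX
[8] P3: store L3 := 47 | P0:I, P1:I, P2:I, P3:M(47) | bus: BusRdX
[9] P3: load  L2 | P0:I, P1:I, P2:S(9), P3:S(9) | bus: BusRd,Flush
[10] P2: load  L0 | P0:I, P1:I, P2:M(59), P3:I | bus: none
[11] P0: store L2 := 49 | P0:M(49), P1:I, P2:I, P3:I | bus: BusRdX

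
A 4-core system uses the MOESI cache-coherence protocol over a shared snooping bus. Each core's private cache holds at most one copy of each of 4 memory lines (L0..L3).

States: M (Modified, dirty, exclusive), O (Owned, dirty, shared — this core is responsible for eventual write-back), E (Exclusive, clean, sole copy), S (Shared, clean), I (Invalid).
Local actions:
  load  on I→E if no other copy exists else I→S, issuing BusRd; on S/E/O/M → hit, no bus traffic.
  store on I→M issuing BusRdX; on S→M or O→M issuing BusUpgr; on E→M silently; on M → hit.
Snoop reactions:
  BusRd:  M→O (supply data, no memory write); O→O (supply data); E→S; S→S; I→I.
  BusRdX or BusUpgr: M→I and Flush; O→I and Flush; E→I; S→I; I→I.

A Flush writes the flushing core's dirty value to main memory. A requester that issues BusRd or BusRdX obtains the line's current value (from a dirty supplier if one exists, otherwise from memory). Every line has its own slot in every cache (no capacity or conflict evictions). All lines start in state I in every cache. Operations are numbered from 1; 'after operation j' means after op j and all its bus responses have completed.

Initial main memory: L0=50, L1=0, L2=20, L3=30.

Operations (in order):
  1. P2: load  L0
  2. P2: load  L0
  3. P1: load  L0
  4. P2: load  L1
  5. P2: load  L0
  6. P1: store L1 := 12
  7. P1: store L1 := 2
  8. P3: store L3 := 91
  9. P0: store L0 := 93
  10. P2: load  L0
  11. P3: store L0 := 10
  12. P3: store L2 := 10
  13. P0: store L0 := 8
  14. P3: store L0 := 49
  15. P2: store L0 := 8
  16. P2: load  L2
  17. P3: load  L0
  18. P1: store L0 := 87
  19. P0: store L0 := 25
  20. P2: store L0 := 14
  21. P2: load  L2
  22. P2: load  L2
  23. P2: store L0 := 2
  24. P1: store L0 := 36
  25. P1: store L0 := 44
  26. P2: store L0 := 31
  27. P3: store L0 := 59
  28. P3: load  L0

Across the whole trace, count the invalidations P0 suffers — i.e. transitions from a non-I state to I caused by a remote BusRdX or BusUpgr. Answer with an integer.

invalidations = 3

  op1 P2: load  L0 → I/I/E/I on L0; bus BusRd; mem=50
  op2 P2: load  L0 → I/I/E/I on L0; bus (none); mem=50
  op3 P1: load  L0 → I/S/S/I on L0; bus BusRd; mem=50
  op4 P2: load  L1 → I/I/E/I on L1; bus BusRd; mem=0
  op5 P2: load  L0 → I/S/S/I on L0; bus (none); mem=50
  op6 P1: store L1 := 12 → I/M/I/I on L1; bus BusRdX; mem=0
  op7 P1: store L1 := 2 → I/M/I/I on L1; bus (none); mem=0
  op8 P3: store L3 := 91 → I/I/I/M on L3; bus BusRdX; mem=30
  op9 P0: store L0 := 93 → M/I/I/I on L0; bus BusRdX; mem=50
  op10 P2: load  L0 → O/I/S/I on L0; bus BusRd; mem=50
  op11 P3: store L0 := 10 → I/I/I/M on L0; bus BusRdX Flush; mem=93
  op12 P3: store L2 := 10 → I/I/I/M on L2; bus BusRdX; mem=20
  op13 P0: store L0 := 8 → M/I/I/I on L0; bus BusRdX Flush; mem=10
  op14 P3: store L0 := 49 → I/I/I/M on L0; bus BusRdX Flush; mem=8
  op15 P2: store L0 := 8 → I/I/M/I on L0; bus BusRdX Flush; mem=49
  op16 P2: load  L2 → I/I/S/O on L2; bus BusRd; mem=20
  op17 P3: load  L0 → I/I/O/S on L0; bus BusRd; mem=49
  op18 P1: store L0 := 87 → I/M/I/I on L0; bus BusRdX Flush; mem=8
  op19 P0: store L0 := 25 → M/I/I/I on L0; bus BusRdX Flush; mem=87
  op20 P2: store L0 := 14 → I/I/M/I on L0; bus BusRdX Flush; mem=25
  op21 P2: load  L2 → I/I/S/O on L2; bus (none); mem=20
  op22 P2: load  L2 → I/I/S/O on L2; bus (none); mem=20
  op23 P2: store L0 := 2 → I/I/M/I on L0; bus (none); mem=25
  op24 P1: store L0 := 36 → I/M/I/I on L0; bus BusRdX Flush; mem=2
  op25 P1: store L0 := 44 → I/M/I/I on L0; bus (none); mem=2
  op26 P2: store L0 := 31 → I/I/M/I on L0; bus BusRdX Flush; mem=44
  op27 P3: store L0 := 59 → I/I/I/M on L0; bus BusRdX Flush; mem=31
  op28 P3: load  L0 → I/I/I/M on L0; bus (none); mem=31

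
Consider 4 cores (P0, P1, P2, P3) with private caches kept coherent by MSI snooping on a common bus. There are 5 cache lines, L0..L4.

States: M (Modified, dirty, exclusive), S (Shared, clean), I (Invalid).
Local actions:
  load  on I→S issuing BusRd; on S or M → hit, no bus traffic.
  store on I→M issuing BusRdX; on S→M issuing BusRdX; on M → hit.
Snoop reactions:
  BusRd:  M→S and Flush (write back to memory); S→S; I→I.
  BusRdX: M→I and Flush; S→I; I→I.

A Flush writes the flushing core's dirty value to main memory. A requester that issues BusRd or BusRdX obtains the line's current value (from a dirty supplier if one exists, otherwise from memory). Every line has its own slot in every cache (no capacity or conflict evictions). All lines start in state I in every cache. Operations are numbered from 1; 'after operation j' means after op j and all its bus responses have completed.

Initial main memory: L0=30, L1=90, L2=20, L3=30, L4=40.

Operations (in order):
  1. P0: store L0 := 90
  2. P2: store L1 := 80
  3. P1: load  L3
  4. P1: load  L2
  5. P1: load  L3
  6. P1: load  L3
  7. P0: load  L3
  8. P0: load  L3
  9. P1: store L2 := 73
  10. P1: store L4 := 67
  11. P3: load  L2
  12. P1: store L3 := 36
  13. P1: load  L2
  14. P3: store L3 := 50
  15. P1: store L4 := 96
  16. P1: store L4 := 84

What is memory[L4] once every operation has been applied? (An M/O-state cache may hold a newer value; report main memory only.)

memory[L4] = 40

[1] P0: store L0 := 90 | P0:M(90), P1:I, P2:I, P3:I | bus: BusRdX
[2] P2: store L1 := 80 | P0:I, P1:I, P2:M(80), P3:I | bus: BusRdX
[3] P1: load  L3 | P0:I, P1:S(30), P2:I, P3:I | bus: BusRd
[4] P1: load  L2 | P0:I, P1:S(20), P2:I, P3:I | bus: BusRd
[5] P1: load  L3 | P0:I, P1:S(30), P2:I, P3:I | bus: none
[6] P1: load  L3 | P0:I, P1:S(30), P2:I, P3:I | bus: none
[7] P0: load  L3 | P0:S(30), P1:S(30), P2:I, P3:I | bus: BusRd
[8] P0: load  L3 | P0:S(30), P1:S(30), P2:I, P3:I | bus: none
[9] P1: store L2 := 73 | P0:I, P1:M(73), P2:I, P3:I | bus: BusRdX
[10] P1: store L4 := 67 | P0:I, P1:M(67), P2:I, P3:I | bus: BusRdX
[11] P3: load  L2 | P0:I, P1:S(73), P2:I, P3:S(73) | bus: BusRd,Flush
[12] P1: store L3 := 36 | P0:I, P1:M(36), P2:I, P3:I | bus: BusRdX
[13] P1: load  L2 | P0:I, P1:S(73), P2:I, P3:S(73) | bus: none
[14] P3: store L3 := 50 | P0:I, P1:I, P2:I, P3:M(50) | bus: BusRdX,Flush
[15] P1: store L4 := 96 | P0:I, P1:M(96), P2:I, P3:I | bus: none
[16] P1: store L4 := 84 | P0:I, P1:M(84), P2:I, P3:I | bus: none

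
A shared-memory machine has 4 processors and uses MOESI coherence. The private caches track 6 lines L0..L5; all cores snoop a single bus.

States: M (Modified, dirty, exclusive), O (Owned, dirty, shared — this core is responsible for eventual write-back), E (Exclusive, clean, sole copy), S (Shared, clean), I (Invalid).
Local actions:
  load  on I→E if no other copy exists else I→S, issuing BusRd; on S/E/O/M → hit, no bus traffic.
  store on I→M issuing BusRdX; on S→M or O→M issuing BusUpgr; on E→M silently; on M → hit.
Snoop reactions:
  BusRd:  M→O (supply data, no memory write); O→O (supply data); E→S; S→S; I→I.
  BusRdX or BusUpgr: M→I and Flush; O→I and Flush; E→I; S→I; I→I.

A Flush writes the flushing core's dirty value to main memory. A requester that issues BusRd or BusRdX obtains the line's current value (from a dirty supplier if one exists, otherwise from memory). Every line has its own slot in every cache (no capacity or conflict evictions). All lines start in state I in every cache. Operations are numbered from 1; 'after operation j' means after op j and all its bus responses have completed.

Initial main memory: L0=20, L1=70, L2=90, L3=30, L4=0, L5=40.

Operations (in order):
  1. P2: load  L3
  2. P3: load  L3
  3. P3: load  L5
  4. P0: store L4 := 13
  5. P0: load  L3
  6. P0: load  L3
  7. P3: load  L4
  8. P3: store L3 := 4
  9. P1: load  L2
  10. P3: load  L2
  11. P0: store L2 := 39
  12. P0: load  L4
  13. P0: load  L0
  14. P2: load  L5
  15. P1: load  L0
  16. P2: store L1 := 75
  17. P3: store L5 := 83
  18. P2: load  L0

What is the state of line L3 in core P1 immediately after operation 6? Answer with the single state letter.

[1] P2: load  L3 | P0:I, P1:I, P2:E(30), P3:I | bus: BusRd
[2] P3: load  L3 | P0:I, P1:I, P2:S(30), P3:S(30) | bus: BusRd
[3] P3: load  L5 | P0:I, P1:I, P2:I, P3:E(40) | bus: BusRd
[4] P0: store L4 := 13 | P0:M(13), P1:I, P2:I, P3:I | bus: BusRdX
[5] P0: load  L3 | P0:S(30), P1:I, P2:S(30), P3:S(30) | bus: BusRd
[6] P0: load  L3 | P0:S(30), P1:I, P2:S(30), P3:S(30) | bus: none
[7] P3: load  L4 | P0:O(13), P1:I, P2:I, P3:S(13) | bus: BusRd
[8] P3: store L3 := 4 | P0:I, P1:I, P2:I, P3:M(4) | bus: BusUpgr
[9] P1: load  L2 | P0:I, P1:E(90), P2:I, P3:I | bus: BusRd
[10] P3: load  L2 | P0:I, P1:S(90), P2:I, P3:S(90) | bus: BusRd
[11] P0: store L2 := 39 | P0:M(39), P1:I, P2:I, P3:I | bus: BusRdX
[12] P0: load  L4 | P0:O(13), P1:I, P2:I, P3:S(13) | bus: none
[13] P0: load  L0 | P0:E(20), P1:I, P2:I, P3:I | bus: BusRd
[14] P2: load  L5 | P0:I, P1:I, P2:S(40), P3:S(40) | bus: BusRd
[15] P1: load  L0 | P0:S(20), P1:S(20), P2:I, P3:I | bus: BusRd
[16] P2: store L1 := 75 | P0:I, P1:I, P2:M(75), P3:I | bus: BusRdX
[17] P3: store L5 := 83 | P0:I, P1:I, P2:I, P3:M(83) | bus: BusUpgr
[18] P2: load  L0 | P0:S(20), P1:S(20), P2:S(20), P3:I | bus: BusRd

state = I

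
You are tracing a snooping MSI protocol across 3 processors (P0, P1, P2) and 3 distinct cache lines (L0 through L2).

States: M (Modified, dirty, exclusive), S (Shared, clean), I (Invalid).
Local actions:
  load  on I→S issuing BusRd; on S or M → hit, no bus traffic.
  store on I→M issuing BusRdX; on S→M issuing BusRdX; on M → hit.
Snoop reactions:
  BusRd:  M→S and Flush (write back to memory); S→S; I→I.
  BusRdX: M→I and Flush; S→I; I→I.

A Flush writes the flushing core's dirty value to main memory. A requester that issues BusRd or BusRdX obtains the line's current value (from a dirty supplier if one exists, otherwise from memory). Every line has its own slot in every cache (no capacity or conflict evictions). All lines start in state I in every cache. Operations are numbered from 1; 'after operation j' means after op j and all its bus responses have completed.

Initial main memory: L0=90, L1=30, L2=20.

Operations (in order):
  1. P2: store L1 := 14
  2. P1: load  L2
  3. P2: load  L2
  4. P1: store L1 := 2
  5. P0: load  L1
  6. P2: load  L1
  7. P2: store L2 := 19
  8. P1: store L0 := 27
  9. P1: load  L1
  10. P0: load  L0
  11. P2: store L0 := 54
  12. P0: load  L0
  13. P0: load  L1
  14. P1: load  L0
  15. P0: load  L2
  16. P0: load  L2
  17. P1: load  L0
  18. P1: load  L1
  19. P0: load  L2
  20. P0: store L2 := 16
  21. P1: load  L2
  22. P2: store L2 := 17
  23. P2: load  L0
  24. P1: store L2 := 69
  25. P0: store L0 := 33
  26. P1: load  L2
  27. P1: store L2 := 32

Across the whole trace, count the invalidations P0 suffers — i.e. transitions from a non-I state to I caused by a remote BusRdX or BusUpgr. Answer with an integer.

1. P2: store L1 := 14  bus=[BusRdX]  L1: P0=I P1=I P2=M  mem[L1]=30
2. P1: load  L2  bus=[BusRd]  L2: P0=I P1=S P2=I  mem[L2]=20
3. P2: load  L2  bus=[BusRd]  L2: P0=I P1=S P2=S  mem[L2]=20
4. P1: store L1 := 2  bus=[BusRdX,Flush]  L1: P0=I P1=M P2=I  mem[L1]=14
5. P0: load  L1  bus=[BusRd,Flush]  L1: P0=S P1=S P2=I  mem[L1]=2
6. P2: load  L1  bus=[BusRd]  L1: P0=S P1=S P2=S  mem[L1]=2
7. P2: store L2 := 19  bus=[BusRdX]  L2: P0=I P1=I P2=M  mem[L2]=20
8. P1: store L0 := 27  bus=[BusRdX]  L0: P0=I P1=M P2=I  mem[L0]=90
9. P1: load  L1  bus=[-]  L1: P0=S P1=S P2=S  mem[L1]=2
10. P0: load  L0  bus=[BusRd,Flush]  L0: P0=S P1=S P2=I  mem[L0]=27
11. P2: store L0 := 54  bus=[BusRdX]  L0: P0=I P1=I P2=M  mem[L0]=27
12. P0: load  L0  bus=[BusRd,Flush]  L0: P0=S P1=I P2=S  mem[L0]=54
13. P0: load  L1  bus=[-]  L1: P0=S P1=S P2=S  mem[L1]=2
14. P1: load  L0  bus=[BusRd]  L0: P0=S P1=S P2=S  mem[L0]=54
15. P0: load  L2  bus=[BusRd,Flush]  L2: P0=S P1=I P2=S  mem[L2]=19
16. P0: load  L2  bus=[-]  L2: P0=S P1=I P2=S  mem[L2]=19
17. P1: load  L0  bus=[-]  L0: P0=S P1=S P2=S  mem[L0]=54
18. P1: load  L1  bus=[-]  L1: P0=S P1=S P2=S  mem[L1]=2
19. P0: load  L2  bus=[-]  L2: P0=S P1=I P2=S  mem[L2]=19
20. P0: store L2 := 16  bus=[BusRdX]  L2: P0=M P1=I P2=I  mem[L2]=19
21. P1: load  L2  bus=[BusRd,Flush]  L2: P0=S P1=S P2=I  mem[L2]=16
22. P2: store L2 := 17  bus=[BusRdX]  L2: P0=I P1=I P2=M  mem[L2]=16
23. P2: load  L0  bus=[-]  L0: P0=S P1=S P2=S  mem[L0]=54
24. P1: store L2 := 69  bus=[BusRdX,Flush]  L2: P0=I P1=M P2=I  mem[L2]=17
25. P0: store L0 := 33  bus=[BusRdX]  L0: P0=M P1=I P2=I  mem[L0]=54
26. P1: load  L2  bus=[-]  L2: P0=I P1=M P2=I  mem[L2]=17
27. P1: store L2 := 32  bus=[-]  L2: P0=I P1=M P2=I  mem[L2]=17

invalidations = 2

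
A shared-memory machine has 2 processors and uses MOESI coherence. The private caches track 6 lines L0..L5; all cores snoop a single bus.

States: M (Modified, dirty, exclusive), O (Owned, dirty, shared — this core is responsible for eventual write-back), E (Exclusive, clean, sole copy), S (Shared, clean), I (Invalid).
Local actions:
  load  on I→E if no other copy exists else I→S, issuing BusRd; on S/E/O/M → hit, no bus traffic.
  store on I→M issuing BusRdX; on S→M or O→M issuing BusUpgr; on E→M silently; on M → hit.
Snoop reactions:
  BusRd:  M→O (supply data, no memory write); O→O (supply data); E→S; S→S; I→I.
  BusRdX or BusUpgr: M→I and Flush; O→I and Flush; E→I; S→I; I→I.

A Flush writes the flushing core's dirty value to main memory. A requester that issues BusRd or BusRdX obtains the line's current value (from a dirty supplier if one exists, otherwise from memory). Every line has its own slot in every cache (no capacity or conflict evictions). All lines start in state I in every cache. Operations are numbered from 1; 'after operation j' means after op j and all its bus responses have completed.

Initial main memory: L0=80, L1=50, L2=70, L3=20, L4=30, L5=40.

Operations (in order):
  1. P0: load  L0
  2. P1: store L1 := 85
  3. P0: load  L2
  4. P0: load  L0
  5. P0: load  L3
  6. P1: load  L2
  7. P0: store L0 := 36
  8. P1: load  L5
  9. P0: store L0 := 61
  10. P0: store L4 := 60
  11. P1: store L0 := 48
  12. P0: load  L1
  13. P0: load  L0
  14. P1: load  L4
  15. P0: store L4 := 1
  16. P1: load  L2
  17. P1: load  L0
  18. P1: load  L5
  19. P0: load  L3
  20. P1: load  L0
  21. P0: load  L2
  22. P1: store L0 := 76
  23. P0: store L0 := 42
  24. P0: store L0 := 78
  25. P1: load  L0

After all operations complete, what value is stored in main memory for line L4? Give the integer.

memory[L4] = 30

  op1 P0: load  L0 → E/I on L0; bus BusRd; mem=80
  op2 P1: store L1 := 85 → I/M on L1; bus BusRdX; mem=50
  op3 P0: load  L2 → E/I on L2; bus BusRd; mem=70
  op4 P0: load  L0 → E/I on L0; bus (none); mem=80
  op5 P0: load  L3 → E/I on L3; bus BusRd; mem=20
  op6 P1: load  L2 → S/S on L2; bus BusRd; mem=70
  op7 P0: store L0 := 36 → M/I on L0; bus (none); mem=80
  op8 P1: load  L5 → I/E on L5; bus BusRd; mem=40
  op9 P0: store L0 := 61 → M/I on L0; bus (none); mem=80
  op10 P0: store L4 := 60 → M/I on L4; bus BusRdX; mem=30
  op11 P1: store L0 := 48 → I/M on L0; bus BusRdX Flush; mem=61
  op12 P0: load  L1 → S/O on L1; bus BusRd; mem=50
  op13 P0: load  L0 → S/O on L0; bus BusRd; mem=61
  op14 P1: load  L4 → O/S on L4; bus BusRd; mem=30
  op15 P0: store L4 := 1 → M/I on L4; bus BusUpgr; mem=30
  op16 P1: load  L2 → S/S on L2; bus (none); mem=70
  op17 P1: load  L0 → S/O on L0; bus (none); mem=61
  op18 P1: load  L5 → I/E on L5; bus (none); mem=40
  op19 P0: load  L3 → E/I on L3; bus (none); mem=20
  op20 P1: load  L0 → S/O on L0; bus (none); mem=61
  op21 P0: load  L2 → S/S on L2; bus (none); mem=70
  op22 P1: store L0 := 76 → I/M on L0; bus BusUpgr; mem=61
  op23 P0: store L0 := 42 → M/I on L0; bus BusRdX Flush; mem=76
  op24 P0: store L0 := 78 → M/I on L0; bus (none); mem=76
  op25 P1: load  L0 → O/S on L0; bus BusRd; mem=76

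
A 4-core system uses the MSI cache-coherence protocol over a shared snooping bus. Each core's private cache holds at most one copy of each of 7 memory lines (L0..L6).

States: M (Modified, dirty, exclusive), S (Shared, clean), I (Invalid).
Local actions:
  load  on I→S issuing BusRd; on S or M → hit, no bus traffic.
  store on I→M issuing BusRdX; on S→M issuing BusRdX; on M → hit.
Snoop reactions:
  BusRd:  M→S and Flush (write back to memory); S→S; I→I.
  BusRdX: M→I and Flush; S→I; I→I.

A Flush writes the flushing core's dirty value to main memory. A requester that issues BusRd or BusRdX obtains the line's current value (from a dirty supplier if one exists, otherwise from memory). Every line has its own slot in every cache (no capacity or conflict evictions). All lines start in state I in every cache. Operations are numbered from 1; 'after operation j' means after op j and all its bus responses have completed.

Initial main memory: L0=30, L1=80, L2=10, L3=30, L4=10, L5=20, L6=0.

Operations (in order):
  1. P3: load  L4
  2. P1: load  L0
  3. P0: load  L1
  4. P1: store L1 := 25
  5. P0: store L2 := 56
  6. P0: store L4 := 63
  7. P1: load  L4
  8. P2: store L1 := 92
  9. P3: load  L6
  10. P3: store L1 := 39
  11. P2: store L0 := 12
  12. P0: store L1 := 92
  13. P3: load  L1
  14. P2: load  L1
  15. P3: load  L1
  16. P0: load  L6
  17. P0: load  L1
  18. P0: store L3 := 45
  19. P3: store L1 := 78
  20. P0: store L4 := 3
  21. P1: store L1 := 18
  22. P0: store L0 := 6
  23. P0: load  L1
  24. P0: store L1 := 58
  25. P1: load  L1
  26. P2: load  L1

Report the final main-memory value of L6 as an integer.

memory[L6] = 0

1. P3: load  L4  bus=[BusRd]  L4: P0=I P1=I P2=I P3=S  mem[L4]=10
2. P1: load  L0  bus=[BusRd]  L0: P0=I P1=S P2=I P3=I  mem[L0]=30
3. P0: load  L1  bus=[BusRd]  L1: P0=S P1=I P2=I P3=I  mem[L1]=80
4. P1: store L1 := 25  bus=[BusRdX]  L1: P0=I P1=M P2=I P3=I  mem[L1]=80
5. P0: store L2 := 56  bus=[BusRdX]  L2: P0=M P1=I P2=I P3=I  mem[L2]=10
6. P0: store L4 := 63  bus=[BusRdX]  L4: P0=M P1=I P2=I P3=I  mem[L4]=10
7. P1: load  L4  bus=[BusRd,Flush]  L4: P0=S P1=S P2=I P3=I  mem[L4]=63
8. P2: store L1 := 92  bus=[BusRdX,Flush]  L1: P0=I P1=I P2=M P3=I  mem[L1]=25
9. P3: load  L6  bus=[BusRd]  L6: P0=I P1=I P2=I P3=S  mem[L6]=0
10. P3: store L1 := 39  bus=[BusRdX,Flush]  L1: P0=I P1=I P2=I P3=M  mem[L1]=92
11. P2: store L0 := 12  bus=[BusRdX]  L0: P0=I P1=I P2=M P3=I  mem[L0]=30
12. P0: store L1 := 92  bus=[BusRdX,Flush]  L1: P0=M P1=I P2=I P3=I  mem[L1]=39
13. P3: load  L1  bus=[BusRd,Flush]  L1: P0=S P1=I P2=I P3=S  mem[L1]=92
14. P2: load  L1  bus=[BusRd]  L1: P0=S P1=I P2=S P3=S  mem[L1]=92
15. P3: load  L1  bus=[-]  L1: P0=S P1=I P2=S P3=S  mem[L1]=92
16. P0: load  L6  bus=[BusRd]  L6: P0=S P1=I P2=I P3=S  mem[L6]=0
17. P0: load  L1  bus=[-]  L1: P0=S P1=I P2=S P3=S  mem[L1]=92
18. P0: store L3 := 45  bus=[BusRdX]  L3: P0=M P1=I P2=I P3=I  mem[L3]=30
19. P3: store L1 := 78  bus=[BusRdX]  L1: P0=I P1=I P2=I P3=M  mem[L1]=92
20. P0: store L4 := 3  bus=[BusRdX]  L4: P0=M P1=I P2=I P3=I  mem[L4]=63
21. P1: store L1 := 18  bus=[BusRdX,Flush]  L1: P0=I P1=M P2=I P3=I  mem[L1]=78
22. P0: store L0 := 6  bus=[BusRdX,Flush]  L0: P0=M P1=I P2=I P3=I  mem[L0]=12
23. P0: load  L1  bus=[BusRd,Flush]  L1: P0=S P1=S P2=I P3=I  mem[L1]=18
24. P0: store L1 := 58  bus=[BusRdX]  L1: P0=M P1=I P2=I P3=I  mem[L1]=18
25. P1: load  L1  bus=[BusRd,Flush]  L1: P0=S P1=S P2=I P3=I  mem[L1]=58
26. P2: load  L1  bus=[BusRd]  L1: P0=S P1=S P2=S P3=I  mem[L1]=58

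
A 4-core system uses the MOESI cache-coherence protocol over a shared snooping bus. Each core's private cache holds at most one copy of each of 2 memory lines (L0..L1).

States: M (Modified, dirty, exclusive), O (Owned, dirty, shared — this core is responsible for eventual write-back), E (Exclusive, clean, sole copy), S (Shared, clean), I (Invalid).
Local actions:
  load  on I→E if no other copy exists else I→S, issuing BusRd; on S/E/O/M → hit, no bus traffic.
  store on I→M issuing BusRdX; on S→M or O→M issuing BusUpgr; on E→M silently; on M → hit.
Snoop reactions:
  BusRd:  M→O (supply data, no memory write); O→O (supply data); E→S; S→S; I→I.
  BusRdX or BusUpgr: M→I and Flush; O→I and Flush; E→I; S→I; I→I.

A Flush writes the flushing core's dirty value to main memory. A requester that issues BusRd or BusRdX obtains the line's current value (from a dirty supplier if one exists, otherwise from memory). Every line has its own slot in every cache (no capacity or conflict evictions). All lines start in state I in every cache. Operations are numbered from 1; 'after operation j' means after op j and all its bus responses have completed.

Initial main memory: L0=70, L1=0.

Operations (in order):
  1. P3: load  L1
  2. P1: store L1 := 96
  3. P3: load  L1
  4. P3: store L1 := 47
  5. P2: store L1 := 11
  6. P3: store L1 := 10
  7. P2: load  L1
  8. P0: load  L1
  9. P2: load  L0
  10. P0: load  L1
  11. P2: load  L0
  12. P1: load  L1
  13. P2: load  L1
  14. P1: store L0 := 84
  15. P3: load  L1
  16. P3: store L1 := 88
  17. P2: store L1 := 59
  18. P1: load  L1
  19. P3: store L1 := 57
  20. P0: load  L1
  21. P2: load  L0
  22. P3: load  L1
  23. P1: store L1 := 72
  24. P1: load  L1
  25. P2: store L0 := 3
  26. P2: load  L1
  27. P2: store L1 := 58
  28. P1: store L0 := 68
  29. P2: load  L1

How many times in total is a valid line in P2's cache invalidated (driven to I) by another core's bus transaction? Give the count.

invalidations = 5

  op1 P3: load  L1 → I/I/I/E on L1; bus BusRd; mem=0
  op2 P1: store L1 := 96 → I/M/I/I on L1; bus BusRdX; mem=0
  op3 P3: load  L1 → I/O/I/S on L1; bus BusRd; mem=0
  op4 P3: store L1 := 47 → I/I/I/M on L1; bus BusUpgr Flush; mem=96
  op5 P2: store L1 := 11 → I/I/M/I on L1; bus BusRdX Flush; mem=47
  op6 P3: store L1 := 10 → I/I/I/M on L1; bus BusRdX Flush; mem=11
  op7 P2: load  L1 → I/I/S/O on L1; bus BusRd; mem=11
  op8 P0: load  L1 → S/I/S/O on L1; bus BusRd; mem=11
  op9 P2: load  L0 → I/I/E/I on L0; bus BusRd; mem=70
  op10 P0: load  L1 → S/I/S/O on L1; bus (none); mem=11
  op11 P2: load  L0 → I/I/E/I on L0; bus (none); mem=70
  op12 P1: load  L1 → S/S/S/O on L1; bus BusRd; mem=11
  op13 P2: load  L1 → S/S/S/O on L1; bus (none); mem=11
  op14 P1: store L0 := 84 → I/M/I/I on L0; bus BusRdX; mem=70
  op15 P3: load  L1 → S/S/S/O on L1; bus (none); mem=11
  op16 P3: store L1 := 88 → I/I/I/M on L1; bus BusUpgr; mem=11
  op17 P2: store L1 := 59 → I/I/M/I on L1; bus BusRdX Flush; mem=88
  op18 P1: load  L1 → I/S/O/I on L1; bus BusRd; mem=88
  op19 P3: store L1 := 57 → I/I/I/M on L1; bus BusRdX Flush; mem=59
  op20 P0: load  L1 → S/I/I/O on L1; bus BusRd; mem=59
  op21 P2: load  L0 → I/O/S/I on L0; bus BusRd; mem=70
  op22 P3: load  L1 → S/I/I/O on L1; bus (none); mem=59
  op23 P1: store L1 := 72 → I/M/I/I on L1; bus BusRdX Flush; mem=57
  op24 P1: load  L1 → I/M/I/I on L1; bus (none); mem=57
  op25 P2: store L0 := 3 → I/I/M/I on L0; bus BusUpgr Flush; mem=84
  op26 P2: load  L1 → I/O/S/I on L1; bus BusRd; mem=57
  op27 P2: store L1 := 58 → I/I/M/I on L1; bus BusUpgr Flush; mem=72
  op28 P1: store L0 := 68 → I/M/I/I on L0; bus BusRdX Flush; mem=3
  op29 P2: load  L1 → I/I/M/I on L1; bus (none); mem=72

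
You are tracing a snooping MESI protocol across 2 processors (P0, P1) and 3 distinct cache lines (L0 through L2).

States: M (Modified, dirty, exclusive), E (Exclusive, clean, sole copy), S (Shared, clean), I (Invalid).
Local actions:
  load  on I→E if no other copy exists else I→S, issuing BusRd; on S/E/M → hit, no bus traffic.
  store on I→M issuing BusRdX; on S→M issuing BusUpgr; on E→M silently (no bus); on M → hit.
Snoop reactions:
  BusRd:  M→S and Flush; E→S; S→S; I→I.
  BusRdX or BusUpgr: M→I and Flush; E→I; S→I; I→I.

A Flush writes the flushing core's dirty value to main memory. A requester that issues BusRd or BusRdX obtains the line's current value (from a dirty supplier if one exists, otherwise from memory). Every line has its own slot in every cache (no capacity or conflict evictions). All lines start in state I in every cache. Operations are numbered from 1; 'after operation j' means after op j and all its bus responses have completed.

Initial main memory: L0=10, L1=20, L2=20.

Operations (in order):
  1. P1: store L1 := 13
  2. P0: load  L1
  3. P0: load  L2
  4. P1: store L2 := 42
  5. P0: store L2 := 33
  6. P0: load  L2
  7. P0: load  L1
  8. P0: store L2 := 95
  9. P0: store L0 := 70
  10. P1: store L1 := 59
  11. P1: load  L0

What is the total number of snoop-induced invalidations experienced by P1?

  op1 P1: store L1 := 13 → I/M on L1; bus BusRdX; mem=20
  op2 P0: load  L1 → S/S on L1; bus BusRd Flush; mem=13
  op3 P0: load  L2 → E/I on L2; bus BusRd; mem=20
  op4 P1: store L2 := 42 → I/M on L2; bus BusRdX; mem=20
  op5 P0: store L2 := 33 → M/I on L2; bus BusRdX Flush; mem=42
  op6 P0: load  L2 → M/I on L2; bus (none); mem=42
  op7 P0: load  L1 → S/S on L1; bus (none); mem=13
  op8 P0: store L2 := 95 → M/I on L2; bus (none); mem=42
  op9 P0: store L0 := 70 → M/I on L0; bus BusRdX; mem=10
  op10 P1: store L1 := 59 → I/M on L1; bus BusUpgr; mem=13
  op11 P1: load  L0 → S/S on L0; bus BusRd Flush; mem=70

invalidations = 1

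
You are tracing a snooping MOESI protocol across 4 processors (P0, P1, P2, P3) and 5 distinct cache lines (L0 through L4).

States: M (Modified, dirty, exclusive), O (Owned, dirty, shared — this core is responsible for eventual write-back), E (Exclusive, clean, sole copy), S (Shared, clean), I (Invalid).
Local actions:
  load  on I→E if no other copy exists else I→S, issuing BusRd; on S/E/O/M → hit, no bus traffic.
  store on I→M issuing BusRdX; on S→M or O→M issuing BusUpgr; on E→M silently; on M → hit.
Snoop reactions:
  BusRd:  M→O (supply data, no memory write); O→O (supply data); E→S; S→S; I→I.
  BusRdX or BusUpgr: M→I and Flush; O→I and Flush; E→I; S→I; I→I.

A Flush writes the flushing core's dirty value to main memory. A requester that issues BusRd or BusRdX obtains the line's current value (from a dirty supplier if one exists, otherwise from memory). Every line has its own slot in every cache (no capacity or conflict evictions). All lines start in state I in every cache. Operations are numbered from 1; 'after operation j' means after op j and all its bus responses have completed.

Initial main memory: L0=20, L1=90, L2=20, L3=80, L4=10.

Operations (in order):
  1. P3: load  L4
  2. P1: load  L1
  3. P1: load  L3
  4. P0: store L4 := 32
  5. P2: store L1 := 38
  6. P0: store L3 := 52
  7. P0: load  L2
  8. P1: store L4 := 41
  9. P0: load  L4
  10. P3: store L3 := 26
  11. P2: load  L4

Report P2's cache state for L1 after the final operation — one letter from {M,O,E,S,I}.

state = M

[1] P3: load  L4 | P0:I, P1:I, P2:I, P3:E(10) | bus: BusRd
[2] P1: load  L1 | P0:I, P1:E(90), P2:I, P3:I | bus: BusRd
[3] P1: load  L3 | P0:I, P1:E(80), P2:I, P3:I | bus: BusRd
[4] P0: store L4 := 32 | P0:M(32), P1:I, P2:I, P3:I | bus: BusRdX
[5] P2: store L1 := 38 | P0:I, P1:I, P2:M(38), P3:I | bus: BusRdX
[6] P0: store L3 := 52 | P0:M(52), P1:I, P2:I, P3:I | bus: BusRdX
[7] P0: load  L2 | P0:E(20), P1:I, P2:I, P3:I | bus: BusRd
[8] P1: store L4 := 41 | P0:I, P1:M(41), P2:I, P3:I | bus: BusRdX,Flush
[9] P0: load  L4 | P0:S(41), P1:O(41), P2:I, P3:I | bus: BusRd
[10] P3: store L3 := 26 | P0:I, P1:I, P2:I, P3:M(26) | bus: BusRdX,Flush
[11] P2: load  L4 | P0:S(41), P1:O(41), P2:S(41), P3:I | bus: BusRd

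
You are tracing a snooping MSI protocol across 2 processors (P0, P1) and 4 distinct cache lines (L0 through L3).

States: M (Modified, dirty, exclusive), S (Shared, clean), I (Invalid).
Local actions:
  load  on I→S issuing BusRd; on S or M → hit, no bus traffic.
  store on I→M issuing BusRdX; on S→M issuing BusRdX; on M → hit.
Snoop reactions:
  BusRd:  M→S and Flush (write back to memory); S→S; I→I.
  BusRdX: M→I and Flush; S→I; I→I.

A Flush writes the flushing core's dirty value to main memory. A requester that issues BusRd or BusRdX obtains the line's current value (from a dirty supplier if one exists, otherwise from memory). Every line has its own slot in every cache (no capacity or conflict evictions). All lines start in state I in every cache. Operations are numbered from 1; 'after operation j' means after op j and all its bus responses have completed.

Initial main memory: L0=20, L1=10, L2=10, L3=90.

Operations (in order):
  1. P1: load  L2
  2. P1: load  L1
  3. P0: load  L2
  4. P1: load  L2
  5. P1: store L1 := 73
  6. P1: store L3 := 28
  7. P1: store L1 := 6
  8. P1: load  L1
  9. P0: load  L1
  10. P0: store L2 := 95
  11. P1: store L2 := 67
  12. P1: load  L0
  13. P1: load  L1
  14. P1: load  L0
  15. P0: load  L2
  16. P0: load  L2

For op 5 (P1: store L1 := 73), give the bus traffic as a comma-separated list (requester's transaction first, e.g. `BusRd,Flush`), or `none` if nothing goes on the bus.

bus = BusRdX

1. P1: load  L2  bus=[BusRd]  L2: P0=I P1=S  mem[L2]=10
2. P1: load  L1  bus=[BusRd]  L1: P0=I P1=S  mem[L1]=10
3. P0: load  L2  bus=[BusRd]  L2: P0=S P1=S  mem[L2]=10
4. P1: load  L2  bus=[-]  L2: P0=S P1=S  mem[L2]=10
5. P1: store L1 := 73  bus=[BusRdX]  L1: P0=I P1=M  mem[L1]=10
6. P1: store L3 := 28  bus=[BusRdX]  L3: P0=I P1=M  mem[L3]=90
7. P1: store L1 := 6  bus=[-]  L1: P0=I P1=M  mem[L1]=10
8. P1: load  L1  bus=[-]  L1: P0=I P1=M  mem[L1]=10
9. P0: load  L1  bus=[BusRd,Flush]  L1: P0=S P1=S  mem[L1]=6
10. P0: store L2 := 95  bus=[BusRdX]  L2: P0=M P1=I  mem[L2]=10
11. P1: store L2 := 67  bus=[BusRdX,Flush]  L2: P0=I P1=M  mem[L2]=95
12. P1: load  L0  bus=[BusRd]  L0: P0=I P1=S  mem[L0]=20
13. P1: load  L1  bus=[-]  L1: P0=S P1=S  mem[L1]=6
14. P1: load  L0  bus=[-]  L0: P0=I P1=S  mem[L0]=20
15. P0: load  L2  bus=[BusRd,Flush]  L2: P0=S P1=S  mem[L2]=67
16. P0: load  L2  bus=[-]  L2: P0=S P1=S  mem[L2]=67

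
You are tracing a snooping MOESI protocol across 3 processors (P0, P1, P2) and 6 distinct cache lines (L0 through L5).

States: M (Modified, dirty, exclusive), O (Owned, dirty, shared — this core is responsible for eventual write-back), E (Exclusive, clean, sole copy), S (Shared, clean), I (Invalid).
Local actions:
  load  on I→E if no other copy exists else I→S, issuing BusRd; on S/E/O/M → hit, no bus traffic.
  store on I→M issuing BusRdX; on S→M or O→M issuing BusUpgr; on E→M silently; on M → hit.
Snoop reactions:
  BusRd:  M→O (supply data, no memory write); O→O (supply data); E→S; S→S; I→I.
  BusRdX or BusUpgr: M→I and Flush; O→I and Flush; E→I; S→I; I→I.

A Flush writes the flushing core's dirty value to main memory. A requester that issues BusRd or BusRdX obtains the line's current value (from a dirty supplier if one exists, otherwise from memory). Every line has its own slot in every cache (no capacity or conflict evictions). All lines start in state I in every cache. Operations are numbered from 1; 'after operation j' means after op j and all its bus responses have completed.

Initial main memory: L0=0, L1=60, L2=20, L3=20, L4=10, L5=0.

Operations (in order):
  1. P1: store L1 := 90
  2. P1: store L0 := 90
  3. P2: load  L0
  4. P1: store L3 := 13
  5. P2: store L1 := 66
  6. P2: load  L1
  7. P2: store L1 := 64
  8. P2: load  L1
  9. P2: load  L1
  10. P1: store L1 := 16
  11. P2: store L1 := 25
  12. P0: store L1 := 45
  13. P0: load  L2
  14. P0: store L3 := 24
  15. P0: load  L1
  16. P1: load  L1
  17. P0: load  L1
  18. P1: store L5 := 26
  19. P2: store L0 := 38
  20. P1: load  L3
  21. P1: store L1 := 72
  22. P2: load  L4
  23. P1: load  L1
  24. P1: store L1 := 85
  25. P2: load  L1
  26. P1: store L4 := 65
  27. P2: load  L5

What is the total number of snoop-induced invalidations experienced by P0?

step 1: P1: store L1 := 90  ⟶  IMI  (L1)  txn=BusRdX  M[L1]=60
step 2: P1: store L0 := 90  ⟶  IMI  (L0)  txn=BusRdX  M[L0]=0
step 3: P2: load  L0  ⟶  IOS  (L0)  txn=BusRd  M[L0]=0
step 4: P1: store L3 := 13  ⟶  IMI  (L3)  txn=BusRdX  M[L3]=20
step 5: P2: store L1 := 66  ⟶  IIM  (L1)  txn=BusRdX+Flush  M[L1]=90
step 6: P2: load  L1  ⟶  IIM  (L1)  txn=∅  M[L1]=90
step 7: P2: store L1 := 64  ⟶  IIM  (L1)  txn=∅  M[L1]=90
step 8: P2: load  L1  ⟶  IIM  (L1)  txn=∅  M[L1]=90
step 9: P2: load  L1  ⟶  IIM  (L1)  txn=∅  M[L1]=90
step 10: P1: store L1 := 16  ⟶  IMI  (L1)  txn=BusRdX+Flush  M[L1]=64
step 11: P2: store L1 := 25  ⟶  IIM  (L1)  txn=BusRdX+Flush  M[L1]=16
step 12: P0: store L1 := 45  ⟶  MII  (L1)  txn=BusRdX+Flush  M[L1]=25
step 13: P0: load  L2  ⟶  EII  (L2)  txn=BusRd  M[L2]=20
step 14: P0: store L3 := 24  ⟶  MII  (L3)  txn=BusRdX+Flush  M[L3]=13
step 15: P0: load  L1  ⟶  MII  (L1)  txn=∅  M[L1]=25
step 16: P1: load  L1  ⟶  OSI  (L1)  txn=BusRd  M[L1]=25
step 17: P0: load  L1  ⟶  OSI  (L1)  txn=∅  M[L1]=25
step 18: P1: store L5 := 26  ⟶  IMI  (L5)  txn=BusRdX  M[L5]=0
step 19: P2: store L0 := 38  ⟶  IIM  (L0)  txn=BusUpgr+Flush  M[L0]=90
step 20: P1: load  L3  ⟶  OSI  (L3)  txn=BusRd  M[L3]=13
step 21: P1: store L1 := 72  ⟶  IMI  (L1)  txn=BusUpgr+Flush  M[L1]=45
step 22: P2: load  L4  ⟶  IIE  (L4)  txn=BusRd  M[L4]=10
step 23: P1: load  L1  ⟶  IMI  (L1)  txn=∅  M[L1]=45
step 24: P1: store L1 := 85  ⟶  IMI  (L1)  txn=∅  M[L1]=45
step 25: P2: load  L1  ⟶  IOS  (L1)  txn=BusRd  M[L1]=45
step 26: P1: store L4 := 65  ⟶  IMI  (L4)  txn=BusRdX  M[L4]=10
step 27: P2: load  L5  ⟶  IOS  (L5)  txn=BusRd  M[L5]=0

invalidations = 1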